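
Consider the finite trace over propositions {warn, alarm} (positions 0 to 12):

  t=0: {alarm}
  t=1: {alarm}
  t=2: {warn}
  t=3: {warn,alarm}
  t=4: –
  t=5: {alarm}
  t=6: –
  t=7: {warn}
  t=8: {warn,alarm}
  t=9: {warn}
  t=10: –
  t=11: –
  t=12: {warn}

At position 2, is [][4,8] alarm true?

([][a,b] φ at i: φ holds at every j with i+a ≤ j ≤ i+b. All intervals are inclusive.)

Check alarm at every j in [6,10]:
  j=6: false
  j=7: false
  j=8: true
  j=9: false
  j=10: false
Fails at j=6 → formula fails.

No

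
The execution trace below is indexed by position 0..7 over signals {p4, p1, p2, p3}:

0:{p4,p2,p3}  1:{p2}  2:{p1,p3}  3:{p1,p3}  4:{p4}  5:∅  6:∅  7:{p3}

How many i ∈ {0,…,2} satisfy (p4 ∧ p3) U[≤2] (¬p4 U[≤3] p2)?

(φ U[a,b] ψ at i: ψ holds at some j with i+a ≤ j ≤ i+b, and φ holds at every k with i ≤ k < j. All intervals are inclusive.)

2

Evaluate at each i in [0,2]:
  i=0: ✓ (rhs at j=0)
  i=1: ✓ (rhs at j=1)
  i=2: ✗ (no rhs in [2,4])
Positions where it holds: {0, 1} → 2.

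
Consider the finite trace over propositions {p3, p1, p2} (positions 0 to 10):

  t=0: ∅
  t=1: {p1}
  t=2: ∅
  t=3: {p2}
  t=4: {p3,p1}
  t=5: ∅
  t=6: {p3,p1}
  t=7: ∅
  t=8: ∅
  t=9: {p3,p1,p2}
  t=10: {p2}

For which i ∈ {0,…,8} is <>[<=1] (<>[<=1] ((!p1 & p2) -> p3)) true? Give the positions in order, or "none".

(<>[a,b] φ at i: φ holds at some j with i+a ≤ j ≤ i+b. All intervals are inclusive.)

Evaluate at each i in [0,8]:
  i=0: ✓ (witness j=0)
  i=1: ✓ (witness j=1)
  i=2: ✓ (witness j=2)
  i=3: ✓ (witness j=3)
  i=4: ✓ (witness j=4)
  i=5: ✓ (witness j=5)
  i=6: ✓ (witness j=6)
  i=7: ✓ (witness j=7)
  i=8: ✓ (witness j=8)

0, 1, 2, 3, 4, 5, 6, 7, 8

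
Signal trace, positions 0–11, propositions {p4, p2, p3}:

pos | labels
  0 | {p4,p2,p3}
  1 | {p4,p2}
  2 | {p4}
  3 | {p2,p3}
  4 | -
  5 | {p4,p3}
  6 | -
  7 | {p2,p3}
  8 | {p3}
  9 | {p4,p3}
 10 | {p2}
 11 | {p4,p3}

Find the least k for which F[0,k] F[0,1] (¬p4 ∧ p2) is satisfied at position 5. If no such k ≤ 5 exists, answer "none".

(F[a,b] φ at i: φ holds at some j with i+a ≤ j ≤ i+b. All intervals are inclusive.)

Scan j = 5,6,… for F[0,1] (¬p4 ∧ p2):
  j=5: fails
  j=6: holds
First hit at j=6, so smallest k = 6-5 = 1.

1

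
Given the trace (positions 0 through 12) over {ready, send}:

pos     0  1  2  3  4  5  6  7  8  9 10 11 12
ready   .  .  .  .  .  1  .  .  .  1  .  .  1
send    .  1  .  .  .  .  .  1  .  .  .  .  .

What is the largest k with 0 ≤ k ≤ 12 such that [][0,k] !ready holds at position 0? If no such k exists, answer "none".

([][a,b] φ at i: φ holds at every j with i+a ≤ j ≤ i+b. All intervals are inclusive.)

!ready must hold from j=0 onward; find where it first fails.
  j=0: holds
  j=1: holds
  j=2: holds
  j=3: holds
  j=4: holds
  j=5: fails
Holds on [0,4], so largest k = 4.

4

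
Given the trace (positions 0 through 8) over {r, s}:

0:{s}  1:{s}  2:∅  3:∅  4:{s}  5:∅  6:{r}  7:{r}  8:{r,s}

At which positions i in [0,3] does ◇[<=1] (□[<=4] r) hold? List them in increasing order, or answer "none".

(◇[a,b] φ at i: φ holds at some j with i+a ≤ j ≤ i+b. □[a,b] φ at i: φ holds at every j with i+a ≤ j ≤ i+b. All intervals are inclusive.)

none

Evaluate at each i in [0,3]:
  i=0: ✗ (none in [0,1])
  i=1: ✗ (none in [1,2])
  i=2: ✗ (none in [2,3])
  i=3: ✗ (none in [3,4])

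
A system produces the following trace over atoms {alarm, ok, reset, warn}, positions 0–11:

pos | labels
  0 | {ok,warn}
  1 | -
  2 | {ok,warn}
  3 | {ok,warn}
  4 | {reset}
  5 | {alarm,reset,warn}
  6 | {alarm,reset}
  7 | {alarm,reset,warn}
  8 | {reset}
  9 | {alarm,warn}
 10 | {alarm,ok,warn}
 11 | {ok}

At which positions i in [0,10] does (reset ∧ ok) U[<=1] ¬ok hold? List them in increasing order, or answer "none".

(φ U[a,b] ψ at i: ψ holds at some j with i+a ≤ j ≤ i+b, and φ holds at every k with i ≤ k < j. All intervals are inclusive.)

Evaluate at each i in [0,10]:
  i=0: ✗ (lhs fails at k=0 before rhs at j=1)
  i=1: ✓ (rhs at j=1)
  i=2: ✗ (no rhs in [2,3])
  i=3: ✗ (lhs fails at k=3 before rhs at j=4)
  i=4: ✓ (rhs at j=4)
  i=5: ✓ (rhs at j=5)
  i=6: ✓ (rhs at j=6)
  i=7: ✓ (rhs at j=7)
  i=8: ✓ (rhs at j=8)
  i=9: ✓ (rhs at j=9)
  i=10: ✗ (no rhs in [10,11])

1, 4, 5, 6, 7, 8, 9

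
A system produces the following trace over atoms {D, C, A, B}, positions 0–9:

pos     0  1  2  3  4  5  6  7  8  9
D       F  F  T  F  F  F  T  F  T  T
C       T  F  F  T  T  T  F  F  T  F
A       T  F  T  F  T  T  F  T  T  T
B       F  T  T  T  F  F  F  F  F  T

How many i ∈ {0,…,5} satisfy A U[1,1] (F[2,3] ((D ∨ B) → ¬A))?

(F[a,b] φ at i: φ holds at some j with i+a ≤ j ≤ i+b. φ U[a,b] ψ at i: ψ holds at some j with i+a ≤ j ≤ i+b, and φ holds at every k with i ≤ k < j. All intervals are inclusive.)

3

Evaluate at each i in [0,5]:
  i=0: ✓ (rhs at j=1; lhs holds on [0,0])
  i=1: ✗ (lhs fails at k=1 before rhs at j=2)
  i=2: ✓ (rhs at j=3; lhs holds on [2,2])
  i=3: ✗ (lhs fails at k=3 before rhs at j=4)
  i=4: ✓ (rhs at j=5; lhs holds on [4,4])
  i=5: ✗ (no rhs in [6,6])
Positions where it holds: {0, 2, 4} → 3.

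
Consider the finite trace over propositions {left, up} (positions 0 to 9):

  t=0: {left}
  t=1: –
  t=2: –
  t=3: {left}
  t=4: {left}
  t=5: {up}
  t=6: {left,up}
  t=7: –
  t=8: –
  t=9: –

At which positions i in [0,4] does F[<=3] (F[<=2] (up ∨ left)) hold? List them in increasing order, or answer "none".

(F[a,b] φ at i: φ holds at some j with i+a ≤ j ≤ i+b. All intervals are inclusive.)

0, 1, 2, 3, 4

Evaluate at each i in [0,4]:
  i=0: ✓ (witness j=0)
  i=1: ✓ (witness j=1)
  i=2: ✓ (witness j=2)
  i=3: ✓ (witness j=3)
  i=4: ✓ (witness j=4)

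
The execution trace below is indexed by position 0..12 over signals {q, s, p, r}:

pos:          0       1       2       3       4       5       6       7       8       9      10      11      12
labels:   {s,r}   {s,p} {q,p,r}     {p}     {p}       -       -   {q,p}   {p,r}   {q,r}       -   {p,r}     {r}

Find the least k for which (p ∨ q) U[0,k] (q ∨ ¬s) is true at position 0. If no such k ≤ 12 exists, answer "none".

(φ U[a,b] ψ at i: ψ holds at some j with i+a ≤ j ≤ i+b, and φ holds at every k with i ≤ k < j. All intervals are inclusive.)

none

Need earliest j ≥ 0 with (q ∨ ¬s), and (p ∨ q) at every k in [0,j-1].
  j=0: rhs fails.
  j=1: rhs fails.
  j=2: rhs holds but lhs fails at k=0.
  j=3: rhs holds but lhs fails at k=0.
  j=4: rhs holds but lhs fails at k=0.
  j=5: rhs holds but lhs fails at k=0.
  j=6: rhs holds but lhs fails at k=0.
  j=7: rhs holds but lhs fails at k=0.
  j=8: rhs holds but lhs fails at k=0.
  j=9: rhs holds but lhs fails at k=0.
  j=10: rhs holds but lhs fails at k=0.
  j=11: rhs holds but lhs fails at k=0.
  j=12: rhs holds but lhs fails at k=0.
No witness within the range → none.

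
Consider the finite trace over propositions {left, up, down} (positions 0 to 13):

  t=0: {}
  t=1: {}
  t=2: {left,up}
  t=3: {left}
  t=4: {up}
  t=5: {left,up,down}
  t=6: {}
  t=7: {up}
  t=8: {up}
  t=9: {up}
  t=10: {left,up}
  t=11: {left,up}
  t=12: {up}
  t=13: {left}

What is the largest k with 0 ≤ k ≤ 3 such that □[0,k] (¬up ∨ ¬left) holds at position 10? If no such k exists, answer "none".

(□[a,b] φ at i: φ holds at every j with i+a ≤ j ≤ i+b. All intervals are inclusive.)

(¬up ∨ ¬left) must hold from j=10 onward; find where it first fails.
  j=10: fails → no k works.

none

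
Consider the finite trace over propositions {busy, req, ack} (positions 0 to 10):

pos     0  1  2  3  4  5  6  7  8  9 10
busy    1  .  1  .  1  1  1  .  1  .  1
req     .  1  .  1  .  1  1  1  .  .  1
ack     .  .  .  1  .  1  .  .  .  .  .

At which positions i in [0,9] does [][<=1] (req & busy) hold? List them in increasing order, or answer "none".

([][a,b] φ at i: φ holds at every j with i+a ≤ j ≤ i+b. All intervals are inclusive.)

5

Evaluate at each i in [0,9]:
  i=0: ✗ (fails at j=0)
  i=1: ✗ (fails at j=1)
  i=2: ✗ (fails at j=2)
  i=3: ✗ (fails at j=3)
  i=4: ✗ (fails at j=4)
  i=5: ✓ (all of [5,6])
  i=6: ✗ (fails at j=7)
  i=7: ✗ (fails at j=7)
  i=8: ✗ (fails at j=8)
  i=9: ✗ (fails at j=9)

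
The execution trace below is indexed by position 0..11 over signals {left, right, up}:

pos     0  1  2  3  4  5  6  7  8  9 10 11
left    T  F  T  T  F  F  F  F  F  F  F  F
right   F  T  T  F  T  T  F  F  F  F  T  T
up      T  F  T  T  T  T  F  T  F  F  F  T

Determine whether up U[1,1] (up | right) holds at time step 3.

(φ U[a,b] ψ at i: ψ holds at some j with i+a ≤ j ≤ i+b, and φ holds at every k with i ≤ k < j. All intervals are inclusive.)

Need some j in [4,4] with (up | right), and up at every k in [3,j-1].
  j=4: (up | right) holds; up holds at every k in [3,3] → satisfied.

True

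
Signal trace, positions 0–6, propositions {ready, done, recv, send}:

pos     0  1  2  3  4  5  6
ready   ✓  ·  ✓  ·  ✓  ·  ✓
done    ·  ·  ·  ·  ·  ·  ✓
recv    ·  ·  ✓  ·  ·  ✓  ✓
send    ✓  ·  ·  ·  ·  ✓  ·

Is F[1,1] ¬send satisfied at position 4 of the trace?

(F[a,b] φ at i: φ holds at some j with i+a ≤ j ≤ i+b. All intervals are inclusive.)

Does not hold

Check ¬send at each j in [5,5]:
  j=5: false
No position in the window satisfies it → formula fails.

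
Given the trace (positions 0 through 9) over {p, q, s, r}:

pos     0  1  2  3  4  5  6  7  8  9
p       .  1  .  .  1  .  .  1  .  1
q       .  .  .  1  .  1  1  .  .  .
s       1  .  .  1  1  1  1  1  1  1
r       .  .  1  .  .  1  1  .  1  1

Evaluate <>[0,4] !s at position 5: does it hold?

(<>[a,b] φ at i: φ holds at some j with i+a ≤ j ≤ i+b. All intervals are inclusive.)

False

Check !s at each j in [5,9]:
  j=5: false
  j=6: false
  j=7: false
  j=8: false
  j=9: false
No position in the window satisfies it → formula fails.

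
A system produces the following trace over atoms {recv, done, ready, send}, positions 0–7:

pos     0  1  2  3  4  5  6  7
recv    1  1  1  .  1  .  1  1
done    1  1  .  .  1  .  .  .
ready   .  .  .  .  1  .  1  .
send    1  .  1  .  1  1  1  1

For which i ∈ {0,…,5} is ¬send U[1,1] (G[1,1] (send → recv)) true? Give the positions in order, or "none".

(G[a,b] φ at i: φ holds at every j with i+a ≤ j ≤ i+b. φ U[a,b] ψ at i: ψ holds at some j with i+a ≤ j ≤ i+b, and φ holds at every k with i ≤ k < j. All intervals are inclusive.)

Evaluate at each i in [0,5]:
  i=0: ✗ (lhs fails at k=0 before rhs at j=1)
  i=1: ✓ (rhs at j=2; lhs holds on [1,1])
  i=2: ✗ (lhs fails at k=2 before rhs at j=3)
  i=3: ✗ (no rhs in [4,4])
  i=4: ✗ (lhs fails at k=4 before rhs at j=5)
  i=5: ✗ (lhs fails at k=5 before rhs at j=6)

1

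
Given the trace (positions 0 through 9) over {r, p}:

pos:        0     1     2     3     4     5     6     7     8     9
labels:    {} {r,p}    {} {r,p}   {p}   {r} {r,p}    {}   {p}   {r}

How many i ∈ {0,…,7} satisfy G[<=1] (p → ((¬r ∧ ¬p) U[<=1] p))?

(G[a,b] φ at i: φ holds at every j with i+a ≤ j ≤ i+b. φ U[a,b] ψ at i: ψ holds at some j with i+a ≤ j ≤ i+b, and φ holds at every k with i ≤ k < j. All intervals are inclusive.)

Evaluate at each i in [0,7]:
  i=0: ✓ (all of [0,1])
  i=1: ✓ (all of [1,2])
  i=2: ✓ (all of [2,3])
  i=3: ✓ (all of [3,4])
  i=4: ✓ (all of [4,5])
  i=5: ✓ (all of [5,6])
  i=6: ✓ (all of [6,7])
  i=7: ✓ (all of [7,8])
Positions where it holds: {0, 1, 2, 3, 4, 5, 6, 7} → 8.

8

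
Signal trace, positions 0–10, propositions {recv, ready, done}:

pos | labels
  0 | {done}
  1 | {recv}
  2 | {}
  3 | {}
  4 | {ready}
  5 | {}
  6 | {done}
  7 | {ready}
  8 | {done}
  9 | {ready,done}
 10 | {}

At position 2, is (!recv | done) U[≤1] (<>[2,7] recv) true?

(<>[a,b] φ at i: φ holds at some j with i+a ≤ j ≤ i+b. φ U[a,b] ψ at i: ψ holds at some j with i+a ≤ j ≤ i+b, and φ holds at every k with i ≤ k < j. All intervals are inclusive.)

Does not hold

Need some j in [2,3] with <>[2,7] recv, and (!recv | done) at every k in [2,j-1].
  j=2: <>[2,7] recv — fails (none in [4,9]).
  j=3: <>[2,7] recv — fails (none in [5,10]).
No j in the window works → until fails.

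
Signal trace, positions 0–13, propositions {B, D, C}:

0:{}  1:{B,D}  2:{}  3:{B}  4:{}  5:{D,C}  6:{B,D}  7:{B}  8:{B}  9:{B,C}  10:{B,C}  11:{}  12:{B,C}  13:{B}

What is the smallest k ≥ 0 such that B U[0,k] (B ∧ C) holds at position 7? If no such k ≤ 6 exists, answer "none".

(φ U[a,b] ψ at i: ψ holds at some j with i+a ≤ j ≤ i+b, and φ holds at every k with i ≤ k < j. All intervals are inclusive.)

Need earliest j ≥ 7 with (B ∧ C), and B at every k in [7,j-1].
  j=7: rhs fails.
  j=8: rhs fails.
  j=9: rhs holds; lhs holds on [7,8]. k = 2.

2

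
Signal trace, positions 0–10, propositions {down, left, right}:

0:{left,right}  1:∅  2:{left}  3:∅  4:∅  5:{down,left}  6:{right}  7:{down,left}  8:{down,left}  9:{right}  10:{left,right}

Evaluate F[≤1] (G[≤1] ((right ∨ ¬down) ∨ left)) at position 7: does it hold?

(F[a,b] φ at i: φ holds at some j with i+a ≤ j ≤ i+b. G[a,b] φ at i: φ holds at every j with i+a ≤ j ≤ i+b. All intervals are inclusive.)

Check G[≤1] ((right ∨ ¬down) ∨ left) at each j in [7,8]:
  j=7: holds on [7,8]
  j=8: holds on [8,9]
Found at j=7 → formula holds.

Yes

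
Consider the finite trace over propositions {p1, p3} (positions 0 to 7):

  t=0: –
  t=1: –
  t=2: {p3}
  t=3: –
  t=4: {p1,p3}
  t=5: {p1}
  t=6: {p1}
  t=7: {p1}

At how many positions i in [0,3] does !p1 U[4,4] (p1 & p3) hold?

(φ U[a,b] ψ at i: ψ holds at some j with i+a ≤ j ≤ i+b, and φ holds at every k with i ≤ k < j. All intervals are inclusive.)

1

Evaluate at each i in [0,3]:
  i=0: ✓ (rhs at j=4; lhs holds on [0,3])
  i=1: ✗ (no rhs in [5,5])
  i=2: ✗ (no rhs in [6,6])
  i=3: ✗ (no rhs in [7,7])
Positions where it holds: {0} → 1.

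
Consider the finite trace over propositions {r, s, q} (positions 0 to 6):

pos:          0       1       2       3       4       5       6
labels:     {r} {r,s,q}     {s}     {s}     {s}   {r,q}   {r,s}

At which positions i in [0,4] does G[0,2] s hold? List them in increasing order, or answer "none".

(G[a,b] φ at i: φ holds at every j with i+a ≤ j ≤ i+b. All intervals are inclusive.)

Evaluate at each i in [0,4]:
  i=0: ✗ (fails at j=0)
  i=1: ✓ (all of [1,3])
  i=2: ✓ (all of [2,4])
  i=3: ✗ (fails at j=5)
  i=4: ✗ (fails at j=5)

1, 2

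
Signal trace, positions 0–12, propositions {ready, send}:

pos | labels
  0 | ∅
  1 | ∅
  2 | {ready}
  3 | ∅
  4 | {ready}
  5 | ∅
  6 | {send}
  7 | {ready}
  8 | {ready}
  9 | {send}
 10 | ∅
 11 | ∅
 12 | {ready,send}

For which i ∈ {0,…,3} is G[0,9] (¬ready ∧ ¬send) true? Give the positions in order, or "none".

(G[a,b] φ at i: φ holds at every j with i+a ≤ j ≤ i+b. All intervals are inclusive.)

none

Evaluate at each i in [0,3]:
  i=0: ✗ (fails at j=2)
  i=1: ✗ (fails at j=2)
  i=2: ✗ (fails at j=2)
  i=3: ✗ (fails at j=4)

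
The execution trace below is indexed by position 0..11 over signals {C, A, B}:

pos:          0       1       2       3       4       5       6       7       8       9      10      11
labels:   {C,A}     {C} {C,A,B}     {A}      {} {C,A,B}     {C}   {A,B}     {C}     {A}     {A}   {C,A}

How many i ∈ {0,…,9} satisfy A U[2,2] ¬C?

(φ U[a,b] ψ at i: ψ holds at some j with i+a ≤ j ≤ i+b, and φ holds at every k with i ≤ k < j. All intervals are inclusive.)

Evaluate at each i in [0,9]:
  i=0: ✗ (no rhs in [2,2])
  i=1: ✗ (lhs fails at k=1 before rhs at j=3)
  i=2: ✓ (rhs at j=4; lhs holds on [2,3])
  i=3: ✗ (no rhs in [5,5])
  i=4: ✗ (no rhs in [6,6])
  i=5: ✗ (lhs fails at k=6 before rhs at j=7)
  i=6: ✗ (no rhs in [8,8])
  i=7: ✗ (lhs fails at k=8 before rhs at j=9)
  i=8: ✗ (lhs fails at k=8 before rhs at j=10)
  i=9: ✗ (no rhs in [11,11])
Positions where it holds: {2} → 1.

1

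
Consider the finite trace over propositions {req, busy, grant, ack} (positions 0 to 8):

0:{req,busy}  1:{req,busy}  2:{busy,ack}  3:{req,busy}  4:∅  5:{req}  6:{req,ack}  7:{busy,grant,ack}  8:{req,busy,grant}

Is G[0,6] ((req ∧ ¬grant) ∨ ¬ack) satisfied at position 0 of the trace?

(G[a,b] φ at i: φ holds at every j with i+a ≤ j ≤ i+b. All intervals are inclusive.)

Check ((req ∧ ¬grant) ∨ ¬ack) at every j in [0,6]:
  j=0: true
  j=1: true
  j=2: false
  j=3: true
  j=4: true
  j=5: true
  j=6: true
Fails at j=2 → formula fails.

False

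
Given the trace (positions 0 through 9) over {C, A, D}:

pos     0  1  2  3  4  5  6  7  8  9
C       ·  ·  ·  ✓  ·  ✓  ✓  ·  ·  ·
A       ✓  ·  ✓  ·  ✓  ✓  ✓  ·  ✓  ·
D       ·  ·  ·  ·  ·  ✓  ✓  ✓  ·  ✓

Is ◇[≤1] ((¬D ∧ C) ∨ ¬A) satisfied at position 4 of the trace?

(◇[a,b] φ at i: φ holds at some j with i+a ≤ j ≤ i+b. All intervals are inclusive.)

No

Check ((¬D ∧ C) ∨ ¬A) at each j in [4,5]:
  j=4: false
  j=5: false
No position in the window satisfies it → formula fails.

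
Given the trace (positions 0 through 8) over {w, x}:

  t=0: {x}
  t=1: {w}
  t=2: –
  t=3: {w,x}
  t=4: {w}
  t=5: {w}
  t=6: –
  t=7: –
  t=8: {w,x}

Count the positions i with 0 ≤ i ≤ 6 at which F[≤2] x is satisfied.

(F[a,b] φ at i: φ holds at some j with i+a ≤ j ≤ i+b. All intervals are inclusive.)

5

Evaluate at each i in [0,6]:
  i=0: ✓ (witness j=0)
  i=1: ✓ (witness j=3)
  i=2: ✓ (witness j=3)
  i=3: ✓ (witness j=3)
  i=4: ✗ (none in [4,6])
  i=5: ✗ (none in [5,7])
  i=6: ✓ (witness j=8)
Positions where it holds: {0, 1, 2, 3, 6} → 5.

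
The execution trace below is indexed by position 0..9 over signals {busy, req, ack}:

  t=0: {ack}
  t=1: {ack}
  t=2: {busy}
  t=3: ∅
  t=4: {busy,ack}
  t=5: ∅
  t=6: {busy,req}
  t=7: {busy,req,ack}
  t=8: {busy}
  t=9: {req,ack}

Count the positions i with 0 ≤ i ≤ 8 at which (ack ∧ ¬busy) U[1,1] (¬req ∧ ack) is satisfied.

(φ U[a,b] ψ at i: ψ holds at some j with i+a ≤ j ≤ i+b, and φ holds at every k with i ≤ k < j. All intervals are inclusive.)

Evaluate at each i in [0,8]:
  i=0: ✓ (rhs at j=1; lhs holds on [0,0])
  i=1: ✗ (no rhs in [2,2])
  i=2: ✗ (no rhs in [3,3])
  i=3: ✗ (lhs fails at k=3 before rhs at j=4)
  i=4: ✗ (no rhs in [5,5])
  i=5: ✗ (no rhs in [6,6])
  i=6: ✗ (no rhs in [7,7])
  i=7: ✗ (no rhs in [8,8])
  i=8: ✗ (no rhs in [9,9])
Positions where it holds: {0} → 1.

1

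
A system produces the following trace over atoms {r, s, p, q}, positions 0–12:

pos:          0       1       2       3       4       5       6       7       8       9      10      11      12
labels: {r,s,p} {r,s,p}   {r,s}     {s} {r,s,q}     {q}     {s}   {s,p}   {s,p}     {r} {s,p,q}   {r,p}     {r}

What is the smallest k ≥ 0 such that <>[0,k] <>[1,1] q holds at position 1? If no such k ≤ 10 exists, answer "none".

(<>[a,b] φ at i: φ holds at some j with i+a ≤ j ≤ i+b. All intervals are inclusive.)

Scan j = 1,2,… for <>[1,1] q:
  j=1: fails
  j=2: fails
  j=3: holds
First hit at j=3, so smallest k = 3-1 = 2.

2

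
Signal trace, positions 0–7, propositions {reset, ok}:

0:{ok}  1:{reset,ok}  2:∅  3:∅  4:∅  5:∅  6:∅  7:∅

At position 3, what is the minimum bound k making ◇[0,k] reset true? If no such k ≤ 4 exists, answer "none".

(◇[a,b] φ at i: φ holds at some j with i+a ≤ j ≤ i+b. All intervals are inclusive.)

none

Scan j = 3,4,… for reset:
  j=3: fails
  j=4: fails
  j=5: fails
  j=6: fails
  j=7: fails
No j in [3,7] satisfies it → none.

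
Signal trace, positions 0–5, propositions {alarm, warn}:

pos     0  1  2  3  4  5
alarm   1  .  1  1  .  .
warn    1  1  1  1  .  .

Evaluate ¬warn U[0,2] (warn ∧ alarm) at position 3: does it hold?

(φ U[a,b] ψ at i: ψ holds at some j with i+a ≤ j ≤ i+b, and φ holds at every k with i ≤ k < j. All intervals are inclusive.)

Need some j in [3,5] with (warn ∧ alarm), and ¬warn at every k in [3,j-1].
  j=3: (warn ∧ alarm) holds; no prefix to check → satisfied.

Yes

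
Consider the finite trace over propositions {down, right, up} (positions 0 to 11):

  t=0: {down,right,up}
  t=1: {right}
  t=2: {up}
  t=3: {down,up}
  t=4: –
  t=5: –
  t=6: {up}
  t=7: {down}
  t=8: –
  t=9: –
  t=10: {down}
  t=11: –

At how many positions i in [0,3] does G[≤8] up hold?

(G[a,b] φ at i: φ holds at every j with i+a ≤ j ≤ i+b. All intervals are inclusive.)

Evaluate at each i in [0,3]:
  i=0: ✗ (fails at j=1)
  i=1: ✗ (fails at j=1)
  i=2: ✗ (fails at j=4)
  i=3: ✗ (fails at j=4)
Positions where it holds: {} → 0.

0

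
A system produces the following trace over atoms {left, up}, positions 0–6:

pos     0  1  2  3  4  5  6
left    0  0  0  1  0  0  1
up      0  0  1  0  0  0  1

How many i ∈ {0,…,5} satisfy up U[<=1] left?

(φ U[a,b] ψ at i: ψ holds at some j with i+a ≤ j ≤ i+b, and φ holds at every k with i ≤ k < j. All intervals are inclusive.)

Evaluate at each i in [0,5]:
  i=0: ✗ (no rhs in [0,1])
  i=1: ✗ (no rhs in [1,2])
  i=2: ✓ (rhs at j=3; lhs holds on [2,2])
  i=3: ✓ (rhs at j=3)
  i=4: ✗ (no rhs in [4,5])
  i=5: ✗ (lhs fails at k=5 before rhs at j=6)
Positions where it holds: {2, 3} → 2.

2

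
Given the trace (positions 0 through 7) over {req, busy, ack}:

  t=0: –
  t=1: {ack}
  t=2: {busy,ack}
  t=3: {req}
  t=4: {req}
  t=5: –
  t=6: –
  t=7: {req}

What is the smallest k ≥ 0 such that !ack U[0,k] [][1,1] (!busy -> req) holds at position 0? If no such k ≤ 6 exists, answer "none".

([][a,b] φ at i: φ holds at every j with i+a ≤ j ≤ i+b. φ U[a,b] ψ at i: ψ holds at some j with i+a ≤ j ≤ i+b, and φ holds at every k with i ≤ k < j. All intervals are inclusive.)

Need earliest j ≥ 0 with [][1,1] (!busy -> req), and !ack at every k in [0,j-1].
  j=0: rhs fails.
  j=1: rhs holds; lhs holds on [0,0]. k = 1.

1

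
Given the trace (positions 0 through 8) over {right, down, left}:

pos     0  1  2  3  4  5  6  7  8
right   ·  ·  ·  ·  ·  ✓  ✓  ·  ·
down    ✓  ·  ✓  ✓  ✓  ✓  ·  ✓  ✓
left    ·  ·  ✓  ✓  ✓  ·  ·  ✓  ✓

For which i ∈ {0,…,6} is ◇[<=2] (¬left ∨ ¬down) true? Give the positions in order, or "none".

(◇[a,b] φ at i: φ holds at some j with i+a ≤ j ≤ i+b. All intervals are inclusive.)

Evaluate at each i in [0,6]:
  i=0: ✓ (witness j=0)
  i=1: ✓ (witness j=1)
  i=2: ✗ (none in [2,4])
  i=3: ✓ (witness j=5)
  i=4: ✓ (witness j=5)
  i=5: ✓ (witness j=5)
  i=6: ✓ (witness j=6)

0, 1, 3, 4, 5, 6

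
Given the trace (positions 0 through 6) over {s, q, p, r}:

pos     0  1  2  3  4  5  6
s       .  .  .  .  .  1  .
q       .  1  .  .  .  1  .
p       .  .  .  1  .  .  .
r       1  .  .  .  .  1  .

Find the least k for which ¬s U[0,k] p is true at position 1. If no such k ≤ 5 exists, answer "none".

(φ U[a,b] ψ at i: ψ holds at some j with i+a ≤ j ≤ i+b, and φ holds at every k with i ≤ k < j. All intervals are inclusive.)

Need earliest j ≥ 1 with p, and ¬s at every k in [1,j-1].
  j=1: rhs fails.
  j=2: rhs fails.
  j=3: rhs holds; lhs holds on [1,2]. k = 2.

2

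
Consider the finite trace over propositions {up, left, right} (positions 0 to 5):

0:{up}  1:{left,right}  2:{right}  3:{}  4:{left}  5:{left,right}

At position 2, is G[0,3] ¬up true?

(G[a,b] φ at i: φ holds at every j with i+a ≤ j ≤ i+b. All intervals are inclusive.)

True

Check ¬up at every j in [2,5]:
  j=2: true
  j=3: true
  j=4: true
  j=5: true
All positions satisfy it → formula holds.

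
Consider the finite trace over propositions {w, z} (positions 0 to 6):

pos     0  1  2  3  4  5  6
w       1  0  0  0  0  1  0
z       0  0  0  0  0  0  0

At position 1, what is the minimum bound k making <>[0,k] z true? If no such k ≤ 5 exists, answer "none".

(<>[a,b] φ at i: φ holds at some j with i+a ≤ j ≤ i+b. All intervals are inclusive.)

Scan j = 1,2,… for z:
  j=1: fails
  j=2: fails
  j=3: fails
  j=4: fails
  j=5: fails
  j=6: fails
No j in [1,6] satisfies it → none.

none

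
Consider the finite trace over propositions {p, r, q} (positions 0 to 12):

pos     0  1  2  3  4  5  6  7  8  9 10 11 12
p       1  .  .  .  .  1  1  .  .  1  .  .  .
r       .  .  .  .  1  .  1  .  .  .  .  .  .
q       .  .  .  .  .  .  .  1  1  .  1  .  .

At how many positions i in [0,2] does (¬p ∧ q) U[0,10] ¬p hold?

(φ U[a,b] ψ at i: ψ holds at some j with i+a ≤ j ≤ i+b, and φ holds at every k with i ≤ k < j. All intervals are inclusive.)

Evaluate at each i in [0,2]:
  i=0: ✗ (lhs fails at k=0 before rhs at j=1)
  i=1: ✓ (rhs at j=1)
  i=2: ✓ (rhs at j=2)
Positions where it holds: {1, 2} → 2.

2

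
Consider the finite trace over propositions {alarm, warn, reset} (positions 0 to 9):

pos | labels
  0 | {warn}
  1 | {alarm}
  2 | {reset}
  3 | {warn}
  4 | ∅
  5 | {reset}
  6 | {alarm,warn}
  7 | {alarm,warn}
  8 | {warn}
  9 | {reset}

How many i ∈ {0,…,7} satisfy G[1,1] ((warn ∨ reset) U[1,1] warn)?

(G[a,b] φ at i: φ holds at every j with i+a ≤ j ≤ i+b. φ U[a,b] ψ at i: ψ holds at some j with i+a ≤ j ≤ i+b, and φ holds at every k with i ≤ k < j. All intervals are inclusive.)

4

Evaluate at each i in [0,7]:
  i=0: ✗ (fails at j=1)
  i=1: ✓ (all of [2,2])
  i=2: ✗ (fails at j=3)
  i=3: ✗ (fails at j=4)
  i=4: ✓ (all of [5,5])
  i=5: ✓ (all of [6,6])
  i=6: ✓ (all of [7,7])
  i=7: ✗ (fails at j=8)
Positions where it holds: {1, 4, 5, 6} → 4.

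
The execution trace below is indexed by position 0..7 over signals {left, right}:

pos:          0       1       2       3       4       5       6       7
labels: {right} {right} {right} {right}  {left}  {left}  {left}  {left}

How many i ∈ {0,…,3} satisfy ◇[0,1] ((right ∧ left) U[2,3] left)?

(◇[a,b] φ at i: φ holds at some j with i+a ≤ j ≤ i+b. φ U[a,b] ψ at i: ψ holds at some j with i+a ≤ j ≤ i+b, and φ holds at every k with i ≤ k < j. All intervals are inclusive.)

Evaluate at each i in [0,3]:
  i=0: ✗ (none in [0,1])
  i=1: ✗ (none in [1,2])
  i=2: ✗ (none in [2,3])
  i=3: ✗ (none in [3,4])
Positions where it holds: {} → 0.

0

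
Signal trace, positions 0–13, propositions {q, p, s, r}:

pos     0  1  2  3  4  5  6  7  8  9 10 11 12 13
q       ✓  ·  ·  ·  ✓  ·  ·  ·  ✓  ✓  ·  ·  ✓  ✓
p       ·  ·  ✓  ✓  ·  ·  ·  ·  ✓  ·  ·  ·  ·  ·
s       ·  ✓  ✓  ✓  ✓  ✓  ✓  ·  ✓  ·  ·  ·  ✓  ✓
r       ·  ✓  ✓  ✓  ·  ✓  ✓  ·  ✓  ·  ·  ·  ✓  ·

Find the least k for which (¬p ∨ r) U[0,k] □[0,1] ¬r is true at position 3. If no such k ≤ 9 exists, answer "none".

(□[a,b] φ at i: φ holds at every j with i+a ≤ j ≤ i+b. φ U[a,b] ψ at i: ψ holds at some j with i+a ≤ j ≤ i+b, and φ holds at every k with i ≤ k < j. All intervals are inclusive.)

Need earliest j ≥ 3 with □[0,1] ¬r, and (¬p ∨ r) at every k in [3,j-1].
  j=3: rhs fails.
  j=4: rhs fails.
  j=5: rhs fails.
  j=6: rhs fails.
  j=7: rhs fails.
  j=8: rhs fails.
  j=9: rhs holds; lhs holds on [3,8]. k = 6.

6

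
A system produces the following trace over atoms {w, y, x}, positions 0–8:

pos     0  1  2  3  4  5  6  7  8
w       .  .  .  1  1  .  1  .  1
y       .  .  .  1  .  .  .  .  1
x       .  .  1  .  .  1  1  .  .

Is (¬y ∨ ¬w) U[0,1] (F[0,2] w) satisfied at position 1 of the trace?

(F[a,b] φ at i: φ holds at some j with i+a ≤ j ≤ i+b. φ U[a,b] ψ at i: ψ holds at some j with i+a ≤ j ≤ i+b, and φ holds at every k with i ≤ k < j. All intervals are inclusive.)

Yes

Need some j in [1,2] with F[0,2] w, and (¬y ∨ ¬w) at every k in [1,j-1].
  j=1: F[0,2] w holds; no prefix to check → satisfied.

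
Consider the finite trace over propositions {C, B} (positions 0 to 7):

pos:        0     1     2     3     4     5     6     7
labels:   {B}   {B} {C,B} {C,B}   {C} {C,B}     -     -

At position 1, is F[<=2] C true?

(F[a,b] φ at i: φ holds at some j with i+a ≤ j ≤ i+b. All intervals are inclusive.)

Check C at each j in [1,3]:
  j=1: false
  j=2: true
  j=3: true
Found at j=2 → formula holds.

True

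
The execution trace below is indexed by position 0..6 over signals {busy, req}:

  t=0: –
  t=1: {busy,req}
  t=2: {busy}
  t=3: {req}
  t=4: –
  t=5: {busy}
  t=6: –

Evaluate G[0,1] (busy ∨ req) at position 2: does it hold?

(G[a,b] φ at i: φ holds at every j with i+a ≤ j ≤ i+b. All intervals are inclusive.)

Check (busy ∨ req) at every j in [2,3]:
  j=2: true
  j=3: true
All positions satisfy it → formula holds.

True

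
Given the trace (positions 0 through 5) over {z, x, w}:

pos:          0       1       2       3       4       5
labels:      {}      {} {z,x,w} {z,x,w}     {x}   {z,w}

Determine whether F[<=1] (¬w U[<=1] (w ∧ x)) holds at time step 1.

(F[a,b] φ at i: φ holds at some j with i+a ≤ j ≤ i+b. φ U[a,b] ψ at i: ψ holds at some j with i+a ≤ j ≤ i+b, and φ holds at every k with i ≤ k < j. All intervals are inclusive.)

Check (¬w U[<=1] (w ∧ x)) at each j in [1,2]:
  j=1: holds
  j=2: holds
Found at j=1 → formula holds.

Holds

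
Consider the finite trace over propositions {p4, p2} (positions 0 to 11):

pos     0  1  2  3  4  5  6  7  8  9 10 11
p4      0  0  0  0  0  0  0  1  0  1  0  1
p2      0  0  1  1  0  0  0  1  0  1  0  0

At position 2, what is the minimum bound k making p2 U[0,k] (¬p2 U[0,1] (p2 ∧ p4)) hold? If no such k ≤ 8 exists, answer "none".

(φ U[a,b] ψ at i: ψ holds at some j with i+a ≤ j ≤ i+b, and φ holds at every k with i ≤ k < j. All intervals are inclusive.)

none

Need earliest j ≥ 2 with (¬p2 U[0,1] (p2 ∧ p4)), and p2 at every k in [2,j-1].
  j=2: rhs fails.
  j=3: rhs fails.
  j=4: rhs fails.
  j=5: rhs fails.
  j=6: rhs holds but lhs fails at k=4.
  j=7: rhs holds but lhs fails at k=4.
  j=8: rhs holds but lhs fails at k=4.
  j=9: rhs holds but lhs fails at k=4.
  j=10: rhs fails.
No witness within the range → none.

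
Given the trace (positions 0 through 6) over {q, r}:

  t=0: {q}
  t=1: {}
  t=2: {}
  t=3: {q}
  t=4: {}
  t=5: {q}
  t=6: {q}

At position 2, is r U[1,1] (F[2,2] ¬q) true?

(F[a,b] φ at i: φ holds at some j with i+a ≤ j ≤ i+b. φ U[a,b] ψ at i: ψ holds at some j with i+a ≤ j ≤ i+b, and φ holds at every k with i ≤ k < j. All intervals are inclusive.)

No

Need some j in [3,3] with F[2,2] ¬q, and r at every k in [2,j-1].
  j=3: F[2,2] ¬q — fails (none in [5,5]).
No j in the window works → until fails.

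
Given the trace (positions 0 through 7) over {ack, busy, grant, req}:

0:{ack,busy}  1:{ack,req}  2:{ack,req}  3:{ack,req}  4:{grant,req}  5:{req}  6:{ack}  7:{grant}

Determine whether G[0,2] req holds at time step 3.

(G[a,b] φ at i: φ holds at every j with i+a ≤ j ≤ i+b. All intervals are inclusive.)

Check req at every j in [3,5]:
  j=3: true
  j=4: true
  j=5: true
All positions satisfy it → formula holds.

True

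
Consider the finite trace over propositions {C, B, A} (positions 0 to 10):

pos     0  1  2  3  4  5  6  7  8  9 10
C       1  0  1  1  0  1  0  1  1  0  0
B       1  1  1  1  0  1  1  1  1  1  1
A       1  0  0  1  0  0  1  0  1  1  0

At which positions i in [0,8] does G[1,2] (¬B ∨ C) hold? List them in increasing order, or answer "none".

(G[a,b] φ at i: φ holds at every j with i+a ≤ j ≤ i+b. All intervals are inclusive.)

1, 2, 3, 6

Evaluate at each i in [0,8]:
  i=0: ✗ (fails at j=1)
  i=1: ✓ (all of [2,3])
  i=2: ✓ (all of [3,4])
  i=3: ✓ (all of [4,5])
  i=4: ✗ (fails at j=6)
  i=5: ✗ (fails at j=6)
  i=6: ✓ (all of [7,8])
  i=7: ✗ (fails at j=9)
  i=8: ✗ (fails at j=9)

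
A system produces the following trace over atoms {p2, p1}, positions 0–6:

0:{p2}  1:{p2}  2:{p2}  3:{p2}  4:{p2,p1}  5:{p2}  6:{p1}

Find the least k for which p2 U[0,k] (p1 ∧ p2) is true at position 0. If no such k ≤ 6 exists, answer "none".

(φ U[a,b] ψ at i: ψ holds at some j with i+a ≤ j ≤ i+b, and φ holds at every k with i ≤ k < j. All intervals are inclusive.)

Need earliest j ≥ 0 with (p1 ∧ p2), and p2 at every k in [0,j-1].
  j=0: rhs fails.
  j=1: rhs fails.
  j=2: rhs fails.
  j=3: rhs fails.
  j=4: rhs holds; lhs holds on [0,3]. k = 4.

4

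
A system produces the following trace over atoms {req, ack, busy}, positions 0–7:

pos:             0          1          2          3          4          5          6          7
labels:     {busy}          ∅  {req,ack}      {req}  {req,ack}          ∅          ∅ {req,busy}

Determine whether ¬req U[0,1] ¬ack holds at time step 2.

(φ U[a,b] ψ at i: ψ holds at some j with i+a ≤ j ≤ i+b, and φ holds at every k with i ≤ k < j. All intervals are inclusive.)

False

Need some j in [2,3] with ¬ack, and ¬req at every k in [2,j-1].
  j=2: ¬ack false.
  j=3: ¬ack holds, but ¬req fails at k=2 → not this j.
No j in the window works → until fails.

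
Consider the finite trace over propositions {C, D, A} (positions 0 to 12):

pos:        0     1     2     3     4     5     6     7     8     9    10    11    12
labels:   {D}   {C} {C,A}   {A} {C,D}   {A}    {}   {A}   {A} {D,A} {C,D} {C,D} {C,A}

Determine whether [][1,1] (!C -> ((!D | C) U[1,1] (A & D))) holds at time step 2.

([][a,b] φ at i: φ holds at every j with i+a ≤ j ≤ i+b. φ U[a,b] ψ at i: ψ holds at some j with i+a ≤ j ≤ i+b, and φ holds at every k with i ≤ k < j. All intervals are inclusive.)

Check (!C -> ((!D | C) U[1,1] (A & D))) at every j in [3,3]:
  j=3: antecedent true; consequent fails → ✗
Fails at j=3 → formula fails.

No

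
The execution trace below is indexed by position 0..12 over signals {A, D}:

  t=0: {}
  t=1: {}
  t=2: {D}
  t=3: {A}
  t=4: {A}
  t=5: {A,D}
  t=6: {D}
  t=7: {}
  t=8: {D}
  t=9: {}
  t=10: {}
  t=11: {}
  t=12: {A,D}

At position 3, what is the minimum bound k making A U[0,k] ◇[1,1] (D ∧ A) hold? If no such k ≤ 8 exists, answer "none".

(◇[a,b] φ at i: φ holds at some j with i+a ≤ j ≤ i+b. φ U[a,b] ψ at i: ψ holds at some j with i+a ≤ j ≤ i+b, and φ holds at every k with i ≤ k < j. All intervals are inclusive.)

1

Need earliest j ≥ 3 with ◇[1,1] (D ∧ A), and A at every k in [3,j-1].
  j=3: rhs fails.
  j=4: rhs holds; lhs holds on [3,3]. k = 1.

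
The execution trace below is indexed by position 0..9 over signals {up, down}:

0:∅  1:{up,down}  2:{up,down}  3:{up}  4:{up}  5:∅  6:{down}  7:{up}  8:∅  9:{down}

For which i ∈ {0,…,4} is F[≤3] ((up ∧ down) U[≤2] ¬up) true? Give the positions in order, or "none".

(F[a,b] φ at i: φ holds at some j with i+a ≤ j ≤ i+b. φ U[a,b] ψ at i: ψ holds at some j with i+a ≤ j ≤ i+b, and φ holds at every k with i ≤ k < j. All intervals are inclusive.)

Evaluate at each i in [0,4]:
  i=0: ✓ (witness j=0)
  i=1: ✗ (none in [1,4])
  i=2: ✓ (witness j=5)
  i=3: ✓ (witness j=5)
  i=4: ✓ (witness j=5)

0, 2, 3, 4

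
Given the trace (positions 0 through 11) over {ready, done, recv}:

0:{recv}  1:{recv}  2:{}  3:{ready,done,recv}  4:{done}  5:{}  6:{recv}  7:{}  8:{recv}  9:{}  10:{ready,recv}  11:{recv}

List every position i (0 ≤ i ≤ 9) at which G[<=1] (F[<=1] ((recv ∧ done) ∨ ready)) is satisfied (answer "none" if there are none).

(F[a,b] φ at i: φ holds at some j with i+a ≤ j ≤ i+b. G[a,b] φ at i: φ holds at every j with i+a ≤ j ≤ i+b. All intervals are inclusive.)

Evaluate at each i in [0,9]:
  i=0: ✗ (fails at j=0)
  i=1: ✗ (fails at j=1)
  i=2: ✓ (all of [2,3])
  i=3: ✗ (fails at j=4)
  i=4: ✗ (fails at j=4)
  i=5: ✗ (fails at j=5)
  i=6: ✗ (fails at j=6)
  i=7: ✗ (fails at j=7)
  i=8: ✗ (fails at j=8)
  i=9: ✓ (all of [9,10])

2, 9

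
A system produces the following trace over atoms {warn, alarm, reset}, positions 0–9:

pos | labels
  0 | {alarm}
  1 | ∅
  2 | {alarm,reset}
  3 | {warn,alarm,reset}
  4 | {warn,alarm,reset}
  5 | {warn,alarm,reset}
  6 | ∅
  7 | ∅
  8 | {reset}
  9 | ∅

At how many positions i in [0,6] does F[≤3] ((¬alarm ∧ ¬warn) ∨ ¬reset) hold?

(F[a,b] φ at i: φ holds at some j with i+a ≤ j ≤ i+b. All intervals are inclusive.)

Evaluate at each i in [0,6]:
  i=0: ✓ (witness j=0)
  i=1: ✓ (witness j=1)
  i=2: ✗ (none in [2,5])
  i=3: ✓ (witness j=6)
  i=4: ✓ (witness j=6)
  i=5: ✓ (witness j=6)
  i=6: ✓ (witness j=6)
Positions where it holds: {0, 1, 3, 4, 5, 6} → 6.

6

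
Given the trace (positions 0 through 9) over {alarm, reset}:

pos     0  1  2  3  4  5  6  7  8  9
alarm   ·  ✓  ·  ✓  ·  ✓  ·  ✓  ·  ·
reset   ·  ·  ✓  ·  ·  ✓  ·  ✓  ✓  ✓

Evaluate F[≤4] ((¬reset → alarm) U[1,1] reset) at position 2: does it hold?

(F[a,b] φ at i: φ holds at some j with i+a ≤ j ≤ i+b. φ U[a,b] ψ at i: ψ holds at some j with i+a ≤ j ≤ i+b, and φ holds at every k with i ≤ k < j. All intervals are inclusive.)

No

Check ((¬reset → alarm) U[1,1] reset) at each j in [2,6]:
  j=2: fails
  j=3: fails
  j=4: fails
  j=5: fails
  j=6: fails
No position in the window satisfies it → formula fails.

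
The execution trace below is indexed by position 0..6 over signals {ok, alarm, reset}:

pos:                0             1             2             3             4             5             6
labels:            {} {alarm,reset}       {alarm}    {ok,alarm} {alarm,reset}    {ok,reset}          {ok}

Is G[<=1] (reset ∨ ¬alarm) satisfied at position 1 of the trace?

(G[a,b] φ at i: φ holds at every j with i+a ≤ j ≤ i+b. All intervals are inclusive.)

Check (reset ∨ ¬alarm) at every j in [1,2]:
  j=1: true
  j=2: false
Fails at j=2 → formula fails.

Does not hold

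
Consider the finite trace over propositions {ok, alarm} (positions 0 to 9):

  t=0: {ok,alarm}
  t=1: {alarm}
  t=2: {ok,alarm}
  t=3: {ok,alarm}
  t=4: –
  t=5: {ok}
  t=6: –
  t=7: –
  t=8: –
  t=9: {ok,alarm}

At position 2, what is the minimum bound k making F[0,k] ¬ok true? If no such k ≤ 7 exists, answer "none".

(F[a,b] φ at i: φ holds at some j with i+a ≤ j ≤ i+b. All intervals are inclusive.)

Scan j = 2,3,… for ¬ok:
  j=2: fails
  j=3: fails
  j=4: holds
First hit at j=4, so smallest k = 4-2 = 2.

2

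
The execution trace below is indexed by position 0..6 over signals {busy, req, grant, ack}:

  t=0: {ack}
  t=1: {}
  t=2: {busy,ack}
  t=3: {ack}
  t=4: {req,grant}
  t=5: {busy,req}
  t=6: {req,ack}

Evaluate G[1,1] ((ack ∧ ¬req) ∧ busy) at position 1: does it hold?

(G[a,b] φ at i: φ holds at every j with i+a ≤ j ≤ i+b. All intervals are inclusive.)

Check ((ack ∧ ¬req) ∧ busy) at every j in [2,2]:
  j=2: true
All positions satisfy it → formula holds.

Yes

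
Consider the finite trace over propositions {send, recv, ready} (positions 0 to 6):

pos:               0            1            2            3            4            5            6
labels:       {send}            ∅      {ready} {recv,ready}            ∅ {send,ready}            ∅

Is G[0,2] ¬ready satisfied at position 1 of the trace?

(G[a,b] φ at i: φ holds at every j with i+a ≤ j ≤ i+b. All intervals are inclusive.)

No

Check ¬ready at every j in [1,3]:
  j=1: true
  j=2: false
  j=3: false
Fails at j=2 → formula fails.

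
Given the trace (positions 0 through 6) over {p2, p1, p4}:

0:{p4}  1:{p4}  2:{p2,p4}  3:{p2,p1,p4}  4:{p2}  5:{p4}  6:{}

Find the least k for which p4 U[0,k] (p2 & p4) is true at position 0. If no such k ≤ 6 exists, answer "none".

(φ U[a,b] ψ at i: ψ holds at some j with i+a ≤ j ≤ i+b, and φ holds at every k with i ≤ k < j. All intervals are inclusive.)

Need earliest j ≥ 0 with (p2 & p4), and p4 at every k in [0,j-1].
  j=0: rhs fails.
  j=1: rhs fails.
  j=2: rhs holds; lhs holds on [0,1]. k = 2.

2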